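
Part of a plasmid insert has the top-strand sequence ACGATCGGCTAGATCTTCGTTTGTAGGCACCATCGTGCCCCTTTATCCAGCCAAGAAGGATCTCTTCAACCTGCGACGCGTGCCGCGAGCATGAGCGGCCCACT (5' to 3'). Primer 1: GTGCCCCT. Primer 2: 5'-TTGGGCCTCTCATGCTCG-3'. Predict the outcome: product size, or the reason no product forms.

Primer 2 (TTGGGCCTCTCATGCTCG) does not match the top strand, and its reverse complement CGAGCATGAGAGGCCCAA does not match either.
With no annealing site for primer 2, no amplification occurs.

No product — primer 2 has no binding site in the template.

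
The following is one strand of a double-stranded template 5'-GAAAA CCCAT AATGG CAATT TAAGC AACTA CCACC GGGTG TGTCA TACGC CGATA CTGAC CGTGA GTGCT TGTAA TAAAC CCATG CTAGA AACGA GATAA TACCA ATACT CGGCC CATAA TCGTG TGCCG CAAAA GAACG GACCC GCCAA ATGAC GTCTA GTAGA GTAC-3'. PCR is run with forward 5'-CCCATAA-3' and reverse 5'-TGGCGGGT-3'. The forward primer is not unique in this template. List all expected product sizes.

The forward primer CCCATAA matches the top strand at positions 6–12, 114–120.
The reverse primer's reverse complement is ACCCGCCA, matching at positions 142–149.
Each forward site pairs with the reverse site to give a product ending at position 149: sizes 144, 36 bp.

144 bp, 36 bp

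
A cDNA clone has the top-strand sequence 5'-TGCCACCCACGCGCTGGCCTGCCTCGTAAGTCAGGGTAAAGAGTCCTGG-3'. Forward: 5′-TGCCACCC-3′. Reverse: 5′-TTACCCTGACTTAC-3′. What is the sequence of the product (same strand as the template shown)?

5'-TGCCACCCACGCGCTGGCCTGCCTCGTAAGTCAGGGTAA-3'

Scanning the template, TGCCACCC occurs at positions 1–8; this primer anneals to the bottom strand there with its 3' end pointing downstream.
The reverse primer's reverse complement is GTAAGTCAGGGTAA, which matches the template at positions 26–39.
The product is the template from position 1 through 39 (39 bp).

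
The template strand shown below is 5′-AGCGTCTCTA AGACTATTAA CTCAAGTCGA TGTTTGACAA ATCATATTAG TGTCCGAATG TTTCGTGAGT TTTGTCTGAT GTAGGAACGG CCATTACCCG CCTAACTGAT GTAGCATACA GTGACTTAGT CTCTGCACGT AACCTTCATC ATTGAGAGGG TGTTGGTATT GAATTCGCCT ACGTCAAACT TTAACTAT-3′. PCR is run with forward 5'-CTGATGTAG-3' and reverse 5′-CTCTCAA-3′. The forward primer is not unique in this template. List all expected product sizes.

The forward primer CTGATGTAG matches the top strand at positions 76–84, 106–114.
The reverse primer's reverse complement is TTGAGAG, matching at positions 152–158.
Each forward site pairs with the reverse site to give a product ending at position 158: sizes 83, 53 bp.

83 bp, 53 bp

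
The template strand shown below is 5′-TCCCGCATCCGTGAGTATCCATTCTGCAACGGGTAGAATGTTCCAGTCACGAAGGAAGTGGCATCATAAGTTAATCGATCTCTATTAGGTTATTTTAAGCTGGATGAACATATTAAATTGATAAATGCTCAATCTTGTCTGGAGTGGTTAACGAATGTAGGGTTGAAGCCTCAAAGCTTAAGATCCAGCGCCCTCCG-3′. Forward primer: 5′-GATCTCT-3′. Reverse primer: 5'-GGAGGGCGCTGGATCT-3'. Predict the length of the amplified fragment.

Forward primer GATCTCT is found on the top strand at positions 77–83.
The reverse primer's reverse complement is AGATCCAGCGCCCTCC, which matches the template at positions 181–196.
Amplicon spans positions 77–196: 120 bp.

120 bp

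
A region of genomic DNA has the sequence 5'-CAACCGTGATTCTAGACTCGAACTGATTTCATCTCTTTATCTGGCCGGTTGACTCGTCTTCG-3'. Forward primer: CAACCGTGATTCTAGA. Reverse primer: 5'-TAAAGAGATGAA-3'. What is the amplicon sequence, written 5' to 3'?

Scanning the template, CAACCGTGATTCTAGA occurs at positions 1–16; this primer anneals to the bottom strand there with its 3' end pointing downstream.
The reverse primer's reverse complement is TTCATCTCTTTA, which matches the template at positions 28–39.
The product is the template from position 1 through 39 (39 bp).

5'-CAACCGTGATTCTAGACTCGAACTGATTTCATCTCTTTA-3'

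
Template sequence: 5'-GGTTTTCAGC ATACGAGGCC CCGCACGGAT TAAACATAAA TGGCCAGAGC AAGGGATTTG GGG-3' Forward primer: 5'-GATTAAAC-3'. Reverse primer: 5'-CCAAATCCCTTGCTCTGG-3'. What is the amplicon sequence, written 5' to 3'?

5'-GATTAAACATAAATGGCCAGAGCAAGGGATTTGG-3'

Scanning the template, GATTAAAC occurs at positions 28–35; this primer anneals to the bottom strand there with its 3' end pointing downstream.
Taking the reverse complement of CCAAATCCCTTGCTCTGG gives CCAGAGCAAGGGATTTGG, found at positions 44–61 on the template; the primer anneals here to the top strand with its 3' end pointing upstream.
The product is the template from position 28 through 61 (34 bp).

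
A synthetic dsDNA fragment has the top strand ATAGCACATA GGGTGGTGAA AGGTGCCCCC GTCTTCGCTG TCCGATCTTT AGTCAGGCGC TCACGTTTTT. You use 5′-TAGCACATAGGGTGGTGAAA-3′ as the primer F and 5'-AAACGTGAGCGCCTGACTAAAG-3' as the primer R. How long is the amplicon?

Forward primer TAGCACATAGGGTGGTGAAA is found on the top strand at positions 2–21.
Taking the reverse complement of AAACGTGAGCGCCTGACTAAAG gives CTTTAGTCAGGCGCTCACGTTT, found at positions 47–68 on the template; the primer anneals here to the top strand with its 3' end pointing upstream.
Amplicon spans positions 2–68: 67 bp.

67 bp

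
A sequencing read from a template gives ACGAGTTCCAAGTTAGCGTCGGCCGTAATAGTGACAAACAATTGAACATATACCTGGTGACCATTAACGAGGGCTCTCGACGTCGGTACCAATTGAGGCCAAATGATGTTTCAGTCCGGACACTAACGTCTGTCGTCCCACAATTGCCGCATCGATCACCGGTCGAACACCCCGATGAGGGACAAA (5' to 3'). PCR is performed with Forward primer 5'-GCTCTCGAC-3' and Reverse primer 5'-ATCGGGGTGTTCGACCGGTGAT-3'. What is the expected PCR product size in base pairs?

Forward primer GCTCTCGAC is found on the top strand at positions 73–81.
The reverse primer's reverse complement is ATCACCGGTCGAACACCCCGAT, which matches the template at positions 155–176.
Amplicon spans positions 73–176: 104 bp.

104 bp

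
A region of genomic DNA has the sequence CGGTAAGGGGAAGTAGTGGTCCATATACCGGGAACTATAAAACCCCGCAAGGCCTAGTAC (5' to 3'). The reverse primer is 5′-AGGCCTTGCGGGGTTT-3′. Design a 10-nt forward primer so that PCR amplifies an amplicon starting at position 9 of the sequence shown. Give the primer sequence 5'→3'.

5'-GGAAGTAGTG-3'

The reverse primer's reverse complement AAACCCCGCAAGGCCT matches the template at positions 40–55; the product starts at position 9.
The forward primer is identical to the top strand over positions 9–18: GGAAGTAGTG.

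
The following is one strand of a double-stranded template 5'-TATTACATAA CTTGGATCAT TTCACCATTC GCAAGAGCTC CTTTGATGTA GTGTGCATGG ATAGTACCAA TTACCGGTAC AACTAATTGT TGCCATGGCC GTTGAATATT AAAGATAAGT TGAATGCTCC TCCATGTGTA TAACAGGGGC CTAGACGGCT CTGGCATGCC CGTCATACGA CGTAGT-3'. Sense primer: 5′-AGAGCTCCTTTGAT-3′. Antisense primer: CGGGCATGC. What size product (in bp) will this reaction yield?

Scanning the template, AGAGCTCCTTTGAT occurs at positions 34–47; this primer anneals to the bottom strand there with its 3' end pointing downstream.
Taking the reverse complement of CGGGCATGC gives GCATGCCCG, found at positions 164–172 on the template; the primer anneals here to the top strand with its 3' end pointing upstream.
Amplicon spans positions 34–172: 139 bp.

139 bp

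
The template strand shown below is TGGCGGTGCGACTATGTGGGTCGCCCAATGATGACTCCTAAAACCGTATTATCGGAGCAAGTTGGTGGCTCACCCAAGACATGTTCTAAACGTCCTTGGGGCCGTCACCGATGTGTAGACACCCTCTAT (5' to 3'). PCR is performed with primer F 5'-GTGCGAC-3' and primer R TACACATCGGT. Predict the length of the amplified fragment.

112 bp

Scanning the template, GTGCGAC occurs at positions 6–12; this primer anneals to the bottom strand there with its 3' end pointing downstream.
The reverse primer's reverse complement is ACCGATGTGTA, which matches the template at positions 107–117.
Amplicon spans positions 6–117: 112 bp.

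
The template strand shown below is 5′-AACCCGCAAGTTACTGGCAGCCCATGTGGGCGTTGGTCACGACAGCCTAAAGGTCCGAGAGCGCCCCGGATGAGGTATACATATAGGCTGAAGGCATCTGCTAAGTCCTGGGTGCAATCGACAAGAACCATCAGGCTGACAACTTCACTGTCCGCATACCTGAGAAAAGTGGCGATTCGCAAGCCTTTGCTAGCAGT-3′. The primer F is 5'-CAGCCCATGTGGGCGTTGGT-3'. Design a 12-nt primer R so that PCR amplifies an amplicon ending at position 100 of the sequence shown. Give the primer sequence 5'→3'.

5'-CAGATGCCTTCA-3'

The forward primer binds at positions 18–37; the product's 3' end on the top strand is position 100.
The reverse primer anneals to the top strand over positions 89–100, i.e. to TGAAGGCATCTG.
Its sequence written 5'→3' is the reverse complement: CAGATGCCTTCA.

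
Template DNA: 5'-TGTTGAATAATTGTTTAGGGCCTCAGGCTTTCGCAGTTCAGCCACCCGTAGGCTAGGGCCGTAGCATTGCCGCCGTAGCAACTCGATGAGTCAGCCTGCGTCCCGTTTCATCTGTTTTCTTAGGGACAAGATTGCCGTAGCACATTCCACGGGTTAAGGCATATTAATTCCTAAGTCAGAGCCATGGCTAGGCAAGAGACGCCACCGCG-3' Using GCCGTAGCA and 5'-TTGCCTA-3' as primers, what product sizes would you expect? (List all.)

The forward primer GCCGTAGCA matches the top strand at positions 58–66, 72–80, 134–142.
The reverse primer's reverse complement is TAGGCAA, matching at positions 189–195.
Each forward site pairs with the reverse site to give a product ending at position 195: sizes 138, 124, 62 bp.

138 bp, 124 bp, 62 bp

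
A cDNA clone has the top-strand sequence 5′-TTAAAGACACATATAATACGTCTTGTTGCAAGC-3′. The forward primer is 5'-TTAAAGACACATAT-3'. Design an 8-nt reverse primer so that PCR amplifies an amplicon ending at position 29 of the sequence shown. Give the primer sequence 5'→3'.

5'-GCAACAAG-3'

The forward primer binds at positions 1–14; the product's 3' end on the top strand is position 29.
The reverse primer anneals to the top strand over positions 22–29, i.e. to CTTGTTGC.
Its sequence written 5'→3' is the reverse complement: GCAACAAG.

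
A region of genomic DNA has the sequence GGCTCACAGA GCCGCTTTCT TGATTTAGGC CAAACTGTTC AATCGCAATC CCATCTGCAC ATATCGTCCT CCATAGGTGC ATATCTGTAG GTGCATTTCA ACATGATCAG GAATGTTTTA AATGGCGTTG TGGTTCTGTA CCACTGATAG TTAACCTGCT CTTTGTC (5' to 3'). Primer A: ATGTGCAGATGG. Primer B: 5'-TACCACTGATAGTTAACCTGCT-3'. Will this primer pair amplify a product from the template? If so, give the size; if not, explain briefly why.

Primer A (ATGTGCAGATGG) has reverse complement CCATCTGCACAT, which matches the top strand at positions 51–62; primer A anneals to the top strand there with its 3' end pointing upstream toward position 51.
Primer B (TACCACTGATAGTTAACCTGCT) matches the top strand directly at positions 139–160; it anneals to the bottom strand with its 3' end pointing downstream toward position 160.
The 3' ends diverge (primer A extends toward position 1, primer B toward position 167), so the primers never converge on a shared product.

No product — the primers' 3' ends point away from each other.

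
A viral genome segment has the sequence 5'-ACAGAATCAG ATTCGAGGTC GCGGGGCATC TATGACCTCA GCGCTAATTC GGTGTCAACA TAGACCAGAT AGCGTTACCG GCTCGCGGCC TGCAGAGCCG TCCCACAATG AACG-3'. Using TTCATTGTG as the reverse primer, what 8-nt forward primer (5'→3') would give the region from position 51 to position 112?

The reverse primer's reverse complement CACAATGAA matches the template at positions 104–112; the product starts at position 51.
The forward primer is identical to the top strand over positions 51–58: GGTGTCAA.

5'-GGTGTCAA-3'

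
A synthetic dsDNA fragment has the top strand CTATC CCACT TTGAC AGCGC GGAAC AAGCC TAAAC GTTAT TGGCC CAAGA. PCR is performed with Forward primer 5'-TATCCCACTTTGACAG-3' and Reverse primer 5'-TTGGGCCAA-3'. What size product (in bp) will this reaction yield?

Scanning the template, TATCCCACTTTGACAG occurs at positions 2–17; this primer anneals to the bottom strand there with its 3' end pointing downstream.
Reverse complement of the reverse primer: TTGGCCCAA. This occurs on the top strand at positions 40–48.
Amplicon spans positions 2–48: 47 bp.

47 bp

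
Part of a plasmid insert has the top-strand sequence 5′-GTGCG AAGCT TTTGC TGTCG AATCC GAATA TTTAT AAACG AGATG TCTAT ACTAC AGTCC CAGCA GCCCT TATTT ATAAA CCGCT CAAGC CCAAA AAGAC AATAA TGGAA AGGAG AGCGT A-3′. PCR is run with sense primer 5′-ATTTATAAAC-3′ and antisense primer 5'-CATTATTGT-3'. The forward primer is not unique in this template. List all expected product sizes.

78 bp, 36 bp

The forward primer ATTTATAAAC matches the top strand at positions 30–39, 72–81.
The reverse primer's reverse complement is ACAATAATG, matching at positions 99–107.
Each forward site pairs with the reverse site to give a product ending at position 107: sizes 78, 36 bp.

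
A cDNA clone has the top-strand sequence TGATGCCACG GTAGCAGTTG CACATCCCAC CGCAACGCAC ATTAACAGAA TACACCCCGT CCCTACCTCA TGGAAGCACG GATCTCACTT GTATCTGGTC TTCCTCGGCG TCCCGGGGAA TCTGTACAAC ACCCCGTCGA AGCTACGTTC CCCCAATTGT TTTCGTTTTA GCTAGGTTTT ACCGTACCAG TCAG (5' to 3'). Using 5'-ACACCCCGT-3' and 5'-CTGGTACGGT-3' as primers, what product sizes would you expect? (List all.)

The forward primer ACACCCCGT matches the top strand at positions 52–60, 129–137.
The reverse primer's reverse complement is ACCGTACCAG, matching at positions 181–190.
Each forward site pairs with the reverse site to give a product ending at position 190: sizes 139, 62 bp.

139 bp, 62 bp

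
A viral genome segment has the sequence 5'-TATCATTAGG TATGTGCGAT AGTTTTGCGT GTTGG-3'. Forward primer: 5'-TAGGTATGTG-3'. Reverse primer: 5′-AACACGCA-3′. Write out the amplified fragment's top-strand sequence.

5'-TAGGTATGTGCGATAGTTTTGCGTGTT-3'

Scanning the template, TAGGTATGTG occurs at positions 7–16; this primer anneals to the bottom strand there with its 3' end pointing downstream.
Taking the reverse complement of AACACGCA gives TGCGTGTT, found at positions 26–33 on the template; the primer anneals here to the top strand with its 3' end pointing upstream.
The product is the template from position 7 through 33 (27 bp).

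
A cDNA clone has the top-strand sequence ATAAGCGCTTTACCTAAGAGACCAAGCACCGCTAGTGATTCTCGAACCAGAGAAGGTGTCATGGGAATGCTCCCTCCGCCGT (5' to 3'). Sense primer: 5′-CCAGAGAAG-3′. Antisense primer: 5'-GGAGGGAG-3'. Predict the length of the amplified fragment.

31 bp

The forward primer matches the template at positions 47–55.
Taking the reverse complement of GGAGGGAG gives CTCCCTCC, found at positions 70–77 on the template; the primer anneals here to the top strand with its 3' end pointing upstream.
Product length = (reverse-primer end) − (forward-primer start) + 1 = 77 − 47 + 1 = 31 bp.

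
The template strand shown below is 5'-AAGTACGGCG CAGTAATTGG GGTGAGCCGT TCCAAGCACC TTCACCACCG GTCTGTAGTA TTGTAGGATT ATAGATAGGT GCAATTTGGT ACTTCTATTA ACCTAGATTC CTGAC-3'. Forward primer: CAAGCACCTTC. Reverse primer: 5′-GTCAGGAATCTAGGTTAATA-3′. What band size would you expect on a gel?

Forward primer CAAGCACCTTC is found on the top strand at positions 33–43.
The reverse primer's reverse complement is TATTAACCTAGATTCCTGAC, which matches the template at positions 96–115.
Amplicon spans positions 33–115: 83 bp.

83 bp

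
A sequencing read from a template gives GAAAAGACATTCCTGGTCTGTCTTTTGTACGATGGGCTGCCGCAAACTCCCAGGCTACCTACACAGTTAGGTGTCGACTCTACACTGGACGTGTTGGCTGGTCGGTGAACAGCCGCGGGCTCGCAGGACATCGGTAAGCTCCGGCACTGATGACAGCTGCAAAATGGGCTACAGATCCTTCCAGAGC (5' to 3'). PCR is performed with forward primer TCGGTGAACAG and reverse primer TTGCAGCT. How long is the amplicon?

The forward primer matches the template at positions 102–112.
The reverse primer's reverse complement is AGCTGCAA, which matches the template at positions 155–162.
The product runs from position 102 to position 162, so its length is 162 − 102 + 1 = 61 bp.

61 bp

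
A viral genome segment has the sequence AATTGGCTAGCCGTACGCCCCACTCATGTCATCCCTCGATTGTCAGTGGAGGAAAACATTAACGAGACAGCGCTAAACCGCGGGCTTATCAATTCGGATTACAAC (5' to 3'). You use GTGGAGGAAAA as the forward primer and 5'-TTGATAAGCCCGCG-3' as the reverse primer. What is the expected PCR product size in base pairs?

Forward primer GTGGAGGAAAA is found on the top strand at positions 46–56.
Taking the reverse complement of TTGATAAGCCCGCG gives CGCGGGCTTATCAA, found at positions 79–92 on the template; the primer anneals here to the top strand with its 3' end pointing upstream.
The product runs from position 46 to position 92, so its length is 92 − 46 + 1 = 47 bp.

47 bp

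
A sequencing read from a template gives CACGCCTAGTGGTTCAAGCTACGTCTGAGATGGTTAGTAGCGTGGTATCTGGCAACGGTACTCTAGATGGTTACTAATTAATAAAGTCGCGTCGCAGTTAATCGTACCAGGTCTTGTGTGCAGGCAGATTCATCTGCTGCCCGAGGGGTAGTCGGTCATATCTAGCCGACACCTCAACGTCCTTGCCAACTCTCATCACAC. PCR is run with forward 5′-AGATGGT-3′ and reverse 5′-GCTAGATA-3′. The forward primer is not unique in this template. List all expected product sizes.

The forward primer AGATGGT matches the top strand at positions 28–34, 65–71.
The reverse primer's reverse complement is TATCTAGC, matching at positions 159–166.
Each forward site pairs with the reverse site to give a product ending at position 166: sizes 139, 102 bp.

139 bp, 102 bp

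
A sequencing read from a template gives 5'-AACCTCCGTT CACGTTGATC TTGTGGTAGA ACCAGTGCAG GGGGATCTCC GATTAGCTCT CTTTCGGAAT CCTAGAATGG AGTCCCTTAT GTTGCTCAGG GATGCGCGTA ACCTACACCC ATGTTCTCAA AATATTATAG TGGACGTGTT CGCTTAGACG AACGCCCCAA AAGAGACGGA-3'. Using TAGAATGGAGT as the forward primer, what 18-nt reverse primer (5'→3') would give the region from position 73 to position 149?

5'-ACACGTCCACTATAATAT-3'

The product's 3' end on the top strand is position 149.
The reverse primer anneals to the top strand over positions 132–149, i.e. to ATATTATAGTGGACGTGT.
Its sequence written 5'→3' is the reverse complement: ACACGTCCACTATAATAT.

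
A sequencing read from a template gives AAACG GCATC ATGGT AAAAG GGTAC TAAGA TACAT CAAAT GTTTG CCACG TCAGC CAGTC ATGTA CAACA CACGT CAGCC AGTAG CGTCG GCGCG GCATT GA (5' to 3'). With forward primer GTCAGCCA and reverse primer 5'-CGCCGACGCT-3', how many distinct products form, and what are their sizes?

Two products: 44 bp, 20 bp

The forward primer GTCAGCCA matches the top strand at positions 50–57, 74–81.
The reverse primer's reverse complement is AGCGTCGGCG, matching at positions 84–93.
Each forward site pairs with the reverse site to give a product ending at position 93: sizes 44, 20 bp.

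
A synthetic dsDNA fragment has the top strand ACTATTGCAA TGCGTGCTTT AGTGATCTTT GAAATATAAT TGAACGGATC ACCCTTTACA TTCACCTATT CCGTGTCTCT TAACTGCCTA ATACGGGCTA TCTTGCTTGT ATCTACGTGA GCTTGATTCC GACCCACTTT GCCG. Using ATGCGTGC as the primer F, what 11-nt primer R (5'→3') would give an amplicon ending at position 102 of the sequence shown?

The forward primer binds at positions 10–17; the product's 3' end on the top strand is position 102.
The reverse primer anneals to the top strand over positions 92–102, i.e. to TACGGGCTATC.
Its sequence written 5'→3' is the reverse complement: GATAGCCCGTA.

5'-GATAGCCCGTA-3'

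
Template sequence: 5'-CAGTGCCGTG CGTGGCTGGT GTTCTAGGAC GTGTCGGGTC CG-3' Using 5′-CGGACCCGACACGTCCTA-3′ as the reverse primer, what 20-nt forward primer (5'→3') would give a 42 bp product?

5'-CAGTGCCGTGCGTGGCTGGT-3'

The reverse primer's reverse complement TAGGACGTGTCGGGTCCG matches the template at positions 25–42, so the product ends at position 42.
A 42 bp product then starts at position 42 − 42 + 1 = 1.
The forward primer is identical to the top strand there: CAGTGCCGTGCGTGGCTGGT.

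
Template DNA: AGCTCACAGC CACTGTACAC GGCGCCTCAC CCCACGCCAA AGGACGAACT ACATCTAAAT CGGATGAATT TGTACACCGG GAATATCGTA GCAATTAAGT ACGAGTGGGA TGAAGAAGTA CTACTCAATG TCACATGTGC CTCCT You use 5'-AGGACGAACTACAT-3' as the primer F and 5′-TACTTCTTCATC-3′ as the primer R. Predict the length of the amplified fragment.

80 bp

Forward primer AGGACGAACTACAT is found on the top strand at positions 41–54.
The reverse primer's reverse complement is GATGAAGAAGTA, which matches the template at positions 109–120.
The product runs from position 41 to position 120, so its length is 120 − 41 + 1 = 80 bp.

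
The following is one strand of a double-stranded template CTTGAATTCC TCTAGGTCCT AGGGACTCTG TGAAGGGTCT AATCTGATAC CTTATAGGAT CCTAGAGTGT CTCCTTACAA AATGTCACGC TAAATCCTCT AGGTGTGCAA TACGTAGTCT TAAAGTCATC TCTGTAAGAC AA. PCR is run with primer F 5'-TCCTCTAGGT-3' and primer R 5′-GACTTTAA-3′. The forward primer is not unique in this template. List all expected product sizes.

120 bp, 33 bp

The forward primer TCCTCTAGGT matches the top strand at positions 8–17, 95–104.
The reverse primer's reverse complement is TTAAAGTC, matching at positions 120–127.
Each forward site pairs with the reverse site to give a product ending at position 127: sizes 120, 33 bp.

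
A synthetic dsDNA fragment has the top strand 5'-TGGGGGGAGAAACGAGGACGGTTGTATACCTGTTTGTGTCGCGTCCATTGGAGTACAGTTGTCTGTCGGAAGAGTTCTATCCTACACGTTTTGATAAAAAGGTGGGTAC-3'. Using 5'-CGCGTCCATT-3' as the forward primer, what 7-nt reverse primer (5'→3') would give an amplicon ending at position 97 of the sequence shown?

The forward primer binds at positions 40–49; the product's 3' end on the top strand is position 97.
The reverse primer anneals to the top strand over positions 91–97, i.e. to TTGATAA.
Its sequence written 5'→3' is the reverse complement: TTATCAA.

5'-TTATCAA-3'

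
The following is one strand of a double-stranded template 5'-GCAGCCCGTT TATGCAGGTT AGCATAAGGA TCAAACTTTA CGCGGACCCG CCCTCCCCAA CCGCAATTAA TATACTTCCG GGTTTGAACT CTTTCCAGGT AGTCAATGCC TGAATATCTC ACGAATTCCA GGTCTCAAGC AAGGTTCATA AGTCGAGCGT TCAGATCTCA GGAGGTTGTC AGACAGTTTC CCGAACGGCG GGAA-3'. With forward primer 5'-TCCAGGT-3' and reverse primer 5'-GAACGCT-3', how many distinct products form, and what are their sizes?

Two products: 69 bp, 36 bp

The forward primer TCCAGGT matches the top strand at positions 94–100, 127–133.
The reverse primer's reverse complement is AGCGTTC, matching at positions 156–162.
Each forward site pairs with the reverse site to give a product ending at position 162: sizes 69, 36 bp.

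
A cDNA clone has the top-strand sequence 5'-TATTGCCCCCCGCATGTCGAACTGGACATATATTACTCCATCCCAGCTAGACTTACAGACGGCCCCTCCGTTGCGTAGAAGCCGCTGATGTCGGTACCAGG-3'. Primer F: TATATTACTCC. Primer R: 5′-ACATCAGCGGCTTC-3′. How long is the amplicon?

The forward primer matches the template at positions 29–39.
Reverse complement of the reverse primer: GAAGCCGCTGATGT. This occurs on the top strand at positions 78–91.
The product runs from position 29 to position 91, so its length is 91 − 29 + 1 = 63 bp.

63 bp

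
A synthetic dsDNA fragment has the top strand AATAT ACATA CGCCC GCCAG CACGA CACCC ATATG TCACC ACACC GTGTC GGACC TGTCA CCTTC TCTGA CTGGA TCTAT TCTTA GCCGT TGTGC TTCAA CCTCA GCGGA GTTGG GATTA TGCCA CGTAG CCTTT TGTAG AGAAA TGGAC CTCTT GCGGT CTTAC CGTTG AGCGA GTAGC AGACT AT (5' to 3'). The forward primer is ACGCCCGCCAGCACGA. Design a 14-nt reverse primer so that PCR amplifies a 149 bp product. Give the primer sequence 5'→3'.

5'-CGCAAGAGGTCCAT-3'

The forward primer binds at positions 10–25, so a 149 bp product ends at position 10 + 149 − 1 = 158.
The reverse primer anneals to the top strand over positions 145–158, i.e. to ATGGACCTCTTGCG.
Its sequence written 5'→3' is the reverse complement: CGCAAGAGGTCCAT.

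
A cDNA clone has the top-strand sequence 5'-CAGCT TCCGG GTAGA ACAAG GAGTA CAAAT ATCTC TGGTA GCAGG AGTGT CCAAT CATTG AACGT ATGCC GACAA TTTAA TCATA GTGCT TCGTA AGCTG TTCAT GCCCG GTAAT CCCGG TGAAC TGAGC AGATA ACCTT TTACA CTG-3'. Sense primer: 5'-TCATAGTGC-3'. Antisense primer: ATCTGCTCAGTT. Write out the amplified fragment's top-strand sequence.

The forward primer matches the template at positions 81–89.
Reverse complement of the reverse primer: AACTGAGCAGAT. This occurs on the top strand at positions 123–134.
The product is the template from position 81 through 134 (54 bp).

5'-TCATAGTGCTTCGTAAGCTGTTCATGCCCGGTAATCCCGGTGAACTGAGCAGAT-3'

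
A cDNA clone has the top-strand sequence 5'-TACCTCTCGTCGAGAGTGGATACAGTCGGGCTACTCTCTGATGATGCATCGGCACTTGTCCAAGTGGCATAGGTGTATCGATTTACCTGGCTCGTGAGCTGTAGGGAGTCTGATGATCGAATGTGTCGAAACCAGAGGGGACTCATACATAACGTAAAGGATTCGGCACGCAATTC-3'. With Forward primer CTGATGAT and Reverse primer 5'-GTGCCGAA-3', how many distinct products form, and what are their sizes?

The forward primer CTGATGAT matches the top strand at positions 38–45, 110–117.
The reverse primer's reverse complement is TTCGGCAC, matching at positions 162–169.
Each forward site pairs with the reverse site to give a product ending at position 169: sizes 132, 60 bp.

Two products: 132 bp, 60 bp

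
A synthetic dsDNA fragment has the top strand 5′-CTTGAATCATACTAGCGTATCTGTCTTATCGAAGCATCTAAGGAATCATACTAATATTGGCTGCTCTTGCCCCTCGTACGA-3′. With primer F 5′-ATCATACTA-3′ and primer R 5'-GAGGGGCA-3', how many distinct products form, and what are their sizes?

The forward primer ATCATACTA matches the top strand at positions 6–14, 45–53.
The reverse primer's reverse complement is TGCCCCTC, matching at positions 68–75.
Each forward site pairs with the reverse site to give a product ending at position 75: sizes 70, 31 bp.

Two products: 70 bp, 31 bp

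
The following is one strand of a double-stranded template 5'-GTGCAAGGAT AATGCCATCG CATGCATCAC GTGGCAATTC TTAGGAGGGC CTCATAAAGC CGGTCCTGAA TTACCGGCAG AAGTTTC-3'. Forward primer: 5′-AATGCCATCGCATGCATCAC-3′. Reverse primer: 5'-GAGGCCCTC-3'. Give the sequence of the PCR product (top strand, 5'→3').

Scanning the template, AATGCCATCGCATGCATCAC occurs at positions 11–30; this primer anneals to the bottom strand there with its 3' end pointing downstream.
The reverse primer's reverse complement is GAGGGCCTC, which matches the template at positions 45–53.
The product is the template from position 11 through 53 (43 bp).

5'-AATGCCATCGCATGCATCACGTGGCAATTCTTAGGAGGGCCTC-3'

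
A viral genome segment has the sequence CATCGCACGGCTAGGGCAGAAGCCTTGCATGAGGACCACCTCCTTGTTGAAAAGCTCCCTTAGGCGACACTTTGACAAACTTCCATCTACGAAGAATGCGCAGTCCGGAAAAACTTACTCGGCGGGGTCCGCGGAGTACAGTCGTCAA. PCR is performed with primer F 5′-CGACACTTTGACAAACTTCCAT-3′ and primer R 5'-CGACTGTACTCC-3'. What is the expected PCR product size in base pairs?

80 bp

The forward primer matches the template at positions 65–86.
The reverse primer's reverse complement is GGAGTACAGTCG, which matches the template at positions 133–144.
Product length = (reverse-primer end) − (forward-primer start) + 1 = 144 − 65 + 1 = 80 bp.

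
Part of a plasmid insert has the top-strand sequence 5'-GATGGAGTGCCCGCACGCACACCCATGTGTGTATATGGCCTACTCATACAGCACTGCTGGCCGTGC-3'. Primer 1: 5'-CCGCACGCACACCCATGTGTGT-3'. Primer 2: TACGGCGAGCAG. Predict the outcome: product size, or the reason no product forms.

No product — primer 2 has no binding site in the template.

Primer 2 (TACGGCGAGCAG) does not match the top strand, and its reverse complement CTGCTCGCCGTA does not match either.
With no annealing site for primer 2, no amplification occurs.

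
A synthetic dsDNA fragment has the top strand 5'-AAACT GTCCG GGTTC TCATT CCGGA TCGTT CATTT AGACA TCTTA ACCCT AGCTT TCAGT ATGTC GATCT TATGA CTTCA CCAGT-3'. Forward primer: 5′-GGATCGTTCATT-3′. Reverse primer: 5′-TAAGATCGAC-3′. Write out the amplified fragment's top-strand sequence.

The forward primer matches the template at positions 23–34.
Taking the reverse complement of TAAGATCGAC gives GTCGATCTTA, found at positions 63–72 on the template; the primer anneals here to the top strand with its 3' end pointing upstream.
The product is the template from position 23 through 72 (50 bp).

5'-GGATCGTTCATTTAGACATCTTAACCCTAGCTTTCAGTATGTCGATCTTA-3'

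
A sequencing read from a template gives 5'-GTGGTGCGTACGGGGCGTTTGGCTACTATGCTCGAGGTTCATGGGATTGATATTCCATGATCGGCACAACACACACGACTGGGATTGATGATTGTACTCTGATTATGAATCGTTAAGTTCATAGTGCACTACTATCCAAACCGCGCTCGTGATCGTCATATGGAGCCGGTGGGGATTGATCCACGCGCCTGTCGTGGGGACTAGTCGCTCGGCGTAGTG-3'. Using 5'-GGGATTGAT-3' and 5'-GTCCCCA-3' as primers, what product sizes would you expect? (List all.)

159 bp, 121 bp, 30 bp

The forward primer GGGATTGAT matches the top strand at positions 43–51, 81–89, 172–180.
The reverse primer's reverse complement is TGGGGAC, matching at positions 195–201.
Each forward site pairs with the reverse site to give a product ending at position 201: sizes 159, 121, 30 bp.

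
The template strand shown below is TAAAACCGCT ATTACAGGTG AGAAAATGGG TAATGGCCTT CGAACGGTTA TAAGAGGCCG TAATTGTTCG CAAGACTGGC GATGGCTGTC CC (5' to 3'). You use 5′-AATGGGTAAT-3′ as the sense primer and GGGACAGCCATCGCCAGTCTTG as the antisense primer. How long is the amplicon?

Forward primer AATGGGTAAT is found on the top strand at positions 25–34.
Taking the reverse complement of GGGACAGCCATCGCCAGTCTTG gives CAAGACTGGCGATGGCTGTCCC, found at positions 71–92 on the template; the primer anneals here to the top strand with its 3' end pointing upstream.
Amplicon spans positions 25–92: 68 bp.

68 bp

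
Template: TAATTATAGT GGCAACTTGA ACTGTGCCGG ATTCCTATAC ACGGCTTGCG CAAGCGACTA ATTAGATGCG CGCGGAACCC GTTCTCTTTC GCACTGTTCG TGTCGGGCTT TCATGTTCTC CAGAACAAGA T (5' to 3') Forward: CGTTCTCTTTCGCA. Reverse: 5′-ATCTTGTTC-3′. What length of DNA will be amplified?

52 bp

Scanning the template, CGTTCTCTTTCGCA occurs at positions 80–93; this primer anneals to the bottom strand there with its 3' end pointing downstream.
Reverse complement of the reverse primer: GAACAAGAT. This occurs on the top strand at positions 123–131.
Amplicon spans positions 80–131: 52 bp.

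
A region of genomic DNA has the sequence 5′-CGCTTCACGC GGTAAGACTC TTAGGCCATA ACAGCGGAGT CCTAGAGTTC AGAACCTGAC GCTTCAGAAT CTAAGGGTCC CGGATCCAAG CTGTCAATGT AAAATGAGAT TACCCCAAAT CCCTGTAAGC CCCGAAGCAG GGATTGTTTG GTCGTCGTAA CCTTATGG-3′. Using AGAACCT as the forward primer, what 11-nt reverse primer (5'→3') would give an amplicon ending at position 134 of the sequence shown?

5'-CGGGGCTTACA-3'

The forward primer binds at positions 51–57; the product's 3' end on the top strand is position 134.
The reverse primer anneals to the top strand over positions 124–134, i.e. to TGTAAGCCCCG.
Its sequence written 5'→3' is the reverse complement: CGGGGCTTACA.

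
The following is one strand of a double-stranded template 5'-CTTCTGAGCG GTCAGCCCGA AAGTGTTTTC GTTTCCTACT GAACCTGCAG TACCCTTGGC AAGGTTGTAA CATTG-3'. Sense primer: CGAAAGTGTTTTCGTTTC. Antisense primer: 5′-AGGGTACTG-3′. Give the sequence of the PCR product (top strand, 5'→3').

5'-CGAAAGTGTTTTCGTTTCCTACTGAACCTGCAGTACCCT-3'

The forward primer matches the template at positions 18–35.
Reverse complement of the reverse primer: CAGTACCCT. This occurs on the top strand at positions 48–56.
The product is the template from position 18 through 56 (39 bp).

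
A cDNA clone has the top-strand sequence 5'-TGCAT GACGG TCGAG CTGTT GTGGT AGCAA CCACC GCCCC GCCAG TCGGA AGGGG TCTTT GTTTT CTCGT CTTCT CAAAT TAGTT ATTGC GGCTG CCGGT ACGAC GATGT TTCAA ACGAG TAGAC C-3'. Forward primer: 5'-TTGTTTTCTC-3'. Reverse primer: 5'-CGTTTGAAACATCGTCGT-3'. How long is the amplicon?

The forward primer matches the template at positions 59–68.
Taking the reverse complement of CGTTTGAAACATCGTCGT gives ACGACGATGTTTCAAACG, found at positions 101–118 on the template; the primer anneals here to the top strand with its 3' end pointing upstream.
The product runs from position 59 to position 118, so its length is 118 − 59 + 1 = 60 bp.

60 bp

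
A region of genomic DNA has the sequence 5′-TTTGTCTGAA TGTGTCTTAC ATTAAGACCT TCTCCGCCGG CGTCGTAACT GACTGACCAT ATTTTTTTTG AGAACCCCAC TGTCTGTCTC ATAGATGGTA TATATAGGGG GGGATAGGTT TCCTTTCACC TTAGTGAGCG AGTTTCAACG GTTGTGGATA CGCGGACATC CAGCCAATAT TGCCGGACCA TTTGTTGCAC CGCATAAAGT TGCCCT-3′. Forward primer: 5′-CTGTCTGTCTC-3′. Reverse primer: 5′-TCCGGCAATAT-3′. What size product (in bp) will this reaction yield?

The forward primer matches the template at positions 80–90.
The reverse primer's reverse complement is ATATTGCCGGA, which matches the template at positions 177–187.
Product length = (reverse-primer end) − (forward-primer start) + 1 = 187 − 80 + 1 = 108 bp.

108 bp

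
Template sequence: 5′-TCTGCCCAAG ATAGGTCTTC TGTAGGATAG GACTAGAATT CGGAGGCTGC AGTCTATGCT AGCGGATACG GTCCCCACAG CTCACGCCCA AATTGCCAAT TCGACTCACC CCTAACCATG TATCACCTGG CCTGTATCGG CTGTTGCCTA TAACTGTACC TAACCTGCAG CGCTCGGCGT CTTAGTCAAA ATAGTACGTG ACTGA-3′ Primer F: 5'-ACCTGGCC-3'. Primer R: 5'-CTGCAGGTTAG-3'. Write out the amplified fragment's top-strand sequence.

The forward primer matches the template at positions 125–132.
Taking the reverse complement of CTGCAGGTTAG gives CTAACCTGCAG, found at positions 160–170 on the template; the primer anneals here to the top strand with its 3' end pointing upstream.
The product is the template from position 125 through 170 (46 bp).

5'-ACCTGGCCTGTATCGGCTGTTGCCTATAACTGTACCTAACCTGCAG-3'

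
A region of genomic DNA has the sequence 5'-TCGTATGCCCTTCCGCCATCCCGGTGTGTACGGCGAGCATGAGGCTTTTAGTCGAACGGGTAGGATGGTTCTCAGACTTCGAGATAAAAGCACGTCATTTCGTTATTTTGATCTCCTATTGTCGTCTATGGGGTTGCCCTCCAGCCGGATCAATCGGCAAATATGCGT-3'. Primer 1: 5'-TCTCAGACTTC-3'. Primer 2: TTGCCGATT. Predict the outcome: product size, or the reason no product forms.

Primer 1 (TCTCAGACTTC) matches the top strand at positions 70–80; it acts as a forward primer.
Primer 2's reverse complement is AATCGGCAA, matching the top strand at positions 152–160; it acts as a reverse primer.
The 3' ends face each other across positions 70–160, giving a 91 bp product.

Yes — a 91 bp product.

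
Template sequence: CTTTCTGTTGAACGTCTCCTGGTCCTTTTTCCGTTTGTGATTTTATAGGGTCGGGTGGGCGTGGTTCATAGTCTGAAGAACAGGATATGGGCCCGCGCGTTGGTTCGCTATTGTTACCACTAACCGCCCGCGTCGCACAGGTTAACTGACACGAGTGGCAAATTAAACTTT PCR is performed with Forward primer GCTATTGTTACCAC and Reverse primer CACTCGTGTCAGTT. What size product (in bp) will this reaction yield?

Scanning the template, GCTATTGTTACCAC occurs at positions 107–120; this primer anneals to the bottom strand there with its 3' end pointing downstream.
Taking the reverse complement of CACTCGTGTCAGTT gives AACTGACACGAGTG, found at positions 144–157 on the template; the primer anneals here to the top strand with its 3' end pointing upstream.
The product runs from position 107 to position 157, so its length is 157 − 107 + 1 = 51 bp.

51 bp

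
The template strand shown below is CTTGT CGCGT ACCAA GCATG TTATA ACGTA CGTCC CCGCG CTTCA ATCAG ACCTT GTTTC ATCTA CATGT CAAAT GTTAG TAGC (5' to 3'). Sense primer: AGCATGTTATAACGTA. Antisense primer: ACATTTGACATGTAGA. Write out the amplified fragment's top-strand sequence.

Scanning the template, AGCATGTTATAACGTA occurs at positions 15–30; this primer anneals to the bottom strand there with its 3' end pointing downstream.
Taking the reverse complement of ACATTTGACATGTAGA gives TCTACATGTCAAATGT, found at positions 62–77 on the template; the primer anneals here to the top strand with its 3' end pointing upstream.
The product is the template from position 15 through 77 (63 bp).

5'-AGCATGTTATAACGTACGTCCCCGCGCTTCAATCAGACCTTGTTTCATCTACATGTCAAATGT-3'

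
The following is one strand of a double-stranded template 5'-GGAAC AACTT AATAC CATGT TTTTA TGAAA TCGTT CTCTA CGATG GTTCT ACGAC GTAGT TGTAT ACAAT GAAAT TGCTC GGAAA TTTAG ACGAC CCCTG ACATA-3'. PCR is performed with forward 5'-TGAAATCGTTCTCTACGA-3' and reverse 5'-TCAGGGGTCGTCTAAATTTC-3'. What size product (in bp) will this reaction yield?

Forward primer TGAAATCGTTCTCTACGA is found on the top strand at positions 26–43.
Reverse complement of the reverse primer: GAAATTTAGACGACCCCTGA. This occurs on the top strand at positions 82–101.
Amplicon spans positions 26–101: 76 bp.

76 bp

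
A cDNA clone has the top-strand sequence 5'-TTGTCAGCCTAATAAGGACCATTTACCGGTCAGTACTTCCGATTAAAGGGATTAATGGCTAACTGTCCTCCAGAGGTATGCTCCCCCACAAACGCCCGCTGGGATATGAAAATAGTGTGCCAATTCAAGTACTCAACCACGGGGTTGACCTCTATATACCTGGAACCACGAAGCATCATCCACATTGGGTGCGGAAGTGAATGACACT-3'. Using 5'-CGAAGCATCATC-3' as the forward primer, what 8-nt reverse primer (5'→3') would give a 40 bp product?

5'-AGTGTCAT-3'

The forward primer binds at positions 169–180, so a 40 bp product ends at position 169 + 40 − 1 = 208.
The reverse primer anneals to the top strand over positions 201–208, i.e. to ATGACACT.
Its sequence written 5'→3' is the reverse complement: AGTGTCAT.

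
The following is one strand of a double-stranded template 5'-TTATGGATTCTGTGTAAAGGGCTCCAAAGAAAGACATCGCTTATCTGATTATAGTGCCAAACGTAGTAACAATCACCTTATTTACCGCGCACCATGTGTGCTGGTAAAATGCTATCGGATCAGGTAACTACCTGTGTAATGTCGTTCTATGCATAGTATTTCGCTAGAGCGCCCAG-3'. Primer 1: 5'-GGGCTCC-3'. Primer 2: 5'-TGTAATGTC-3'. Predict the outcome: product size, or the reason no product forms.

No product — both primers anneal to the same strand and extend in the same direction.

Primer 1 (GGGCTCC) matches the top strand at positions 19–25 (3' end points downstream).
Primer 2 (TGTAATGTC) also matches the top strand directly, at positions 135–143 — its reverse complement GACATTACA is not present.
Both primers anneal to the bottom strand with 3' ends pointing the same way, so neither can prime synthesis back toward the other.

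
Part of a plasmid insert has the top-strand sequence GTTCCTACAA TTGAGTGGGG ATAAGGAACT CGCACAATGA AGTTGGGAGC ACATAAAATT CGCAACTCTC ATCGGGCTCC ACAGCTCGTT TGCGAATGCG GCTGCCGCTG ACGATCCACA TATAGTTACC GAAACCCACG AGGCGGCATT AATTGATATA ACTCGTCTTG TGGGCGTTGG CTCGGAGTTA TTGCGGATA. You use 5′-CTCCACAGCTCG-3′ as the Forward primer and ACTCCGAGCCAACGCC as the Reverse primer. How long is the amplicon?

Forward primer CTCCACAGCTCG is found on the top strand at positions 77–88.
The reverse primer's reverse complement is GGCGTTGGCTCGGAGT, which matches the template at positions 173–188.
Amplicon spans positions 77–188: 112 bp.

112 bp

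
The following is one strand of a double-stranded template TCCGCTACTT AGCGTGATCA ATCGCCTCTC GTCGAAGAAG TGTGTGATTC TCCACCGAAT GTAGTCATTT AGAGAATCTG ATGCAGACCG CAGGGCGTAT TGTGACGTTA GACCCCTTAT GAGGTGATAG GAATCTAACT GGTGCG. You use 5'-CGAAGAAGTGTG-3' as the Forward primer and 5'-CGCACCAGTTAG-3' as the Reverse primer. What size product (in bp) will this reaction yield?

Scanning the template, CGAAGAAGTGTG occurs at positions 33–44; this primer anneals to the bottom strand there with its 3' end pointing downstream.
Taking the reverse complement of CGCACCAGTTAG gives CTAACTGGTGCG, found at positions 135–146 on the template; the primer anneals here to the top strand with its 3' end pointing upstream.
The product runs from position 33 to position 146, so its length is 146 − 33 + 1 = 114 bp.

114 bp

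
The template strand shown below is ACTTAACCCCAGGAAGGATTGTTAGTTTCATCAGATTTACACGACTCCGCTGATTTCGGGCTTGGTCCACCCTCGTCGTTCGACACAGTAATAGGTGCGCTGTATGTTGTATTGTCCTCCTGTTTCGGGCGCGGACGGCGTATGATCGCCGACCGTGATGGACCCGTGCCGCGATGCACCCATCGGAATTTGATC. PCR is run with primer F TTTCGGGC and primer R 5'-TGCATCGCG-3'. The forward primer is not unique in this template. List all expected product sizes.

125 bp, 56 bp

The forward primer TTTCGGGC matches the top strand at positions 54–61, 123–130.
The reverse primer's reverse complement is CGCGATGCA, matching at positions 170–178.
Each forward site pairs with the reverse site to give a product ending at position 178: sizes 125, 56 bp.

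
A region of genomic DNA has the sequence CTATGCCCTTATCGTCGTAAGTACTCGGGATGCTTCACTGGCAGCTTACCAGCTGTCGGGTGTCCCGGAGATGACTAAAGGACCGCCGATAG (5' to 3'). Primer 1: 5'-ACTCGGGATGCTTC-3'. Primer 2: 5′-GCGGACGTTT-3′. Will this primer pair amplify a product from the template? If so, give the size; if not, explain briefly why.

No product — primer 2 has no binding site in the template.

Primer 2 (GCGGACGTTT) does not match the top strand, and its reverse complement AAACGTCCGC does not match either.
With no annealing site for primer 2, no amplification occurs.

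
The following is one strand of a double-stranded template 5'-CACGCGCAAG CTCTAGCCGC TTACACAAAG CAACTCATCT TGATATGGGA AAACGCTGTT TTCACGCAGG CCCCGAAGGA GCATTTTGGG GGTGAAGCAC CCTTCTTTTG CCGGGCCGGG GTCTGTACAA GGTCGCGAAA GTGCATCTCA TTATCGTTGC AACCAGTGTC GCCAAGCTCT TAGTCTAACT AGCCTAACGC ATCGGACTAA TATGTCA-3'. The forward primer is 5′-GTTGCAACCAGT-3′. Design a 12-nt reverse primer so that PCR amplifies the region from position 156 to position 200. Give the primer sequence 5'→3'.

The product's 3' end on the top strand is position 200.
The reverse primer anneals to the top strand over positions 189–200, i.e. to CTAGCCTAACGC.
Its sequence written 5'→3' is the reverse complement: GCGTTAGGCTAG.

5'-GCGTTAGGCTAG-3'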